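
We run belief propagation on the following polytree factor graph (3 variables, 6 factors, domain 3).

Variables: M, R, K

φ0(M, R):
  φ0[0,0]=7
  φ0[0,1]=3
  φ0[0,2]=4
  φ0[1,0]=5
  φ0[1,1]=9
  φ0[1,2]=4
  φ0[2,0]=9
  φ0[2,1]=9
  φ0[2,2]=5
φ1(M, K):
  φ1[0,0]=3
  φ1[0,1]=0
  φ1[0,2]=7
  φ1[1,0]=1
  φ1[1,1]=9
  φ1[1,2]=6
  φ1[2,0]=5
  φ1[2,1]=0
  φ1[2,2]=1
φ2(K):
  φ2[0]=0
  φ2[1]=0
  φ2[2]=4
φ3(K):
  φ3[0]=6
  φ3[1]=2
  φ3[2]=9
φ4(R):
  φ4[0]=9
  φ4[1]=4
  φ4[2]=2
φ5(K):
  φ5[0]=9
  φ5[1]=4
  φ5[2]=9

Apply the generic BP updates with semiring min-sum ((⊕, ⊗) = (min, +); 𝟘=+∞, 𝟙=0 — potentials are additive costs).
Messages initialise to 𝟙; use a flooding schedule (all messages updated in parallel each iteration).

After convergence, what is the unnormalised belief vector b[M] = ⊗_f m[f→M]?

b[M] = [12, 21, 13]

init: all messages = 𝟙 over 3 values
r1 m[φ0→M] = [3, 4, 5]
r1 m[φ0→R] = [5, 3, 4]
r1 m[φ1→M] = [0, 1, 0]
r1 m[φ1→K] = [1, 0, 1]
r1 m[φ2→K] = [0, 0, 4]
r1 m[φ3→K] = [6, 2, 9]
r1 m[φ4→R] = [9, 4, 2]
r1 m[φ5→K] = [9, 4, 9]
r1 m[M→φ0] = [0, 0, 0]
r1 m[M→φ1] = [0, 0, 0]
r1 m[R→φ0] = [0, 0, 0]
r1 m[R→φ4] = [0, 0, 0]
r1 m[K→φ1] = [0, 0, 0]
r1 m[K→φ2] = [0, 0, 0]
r1 m[K→φ3] = [0, 0, 0]
r1 m[K→φ5] = [0, 0, 0]
r2 m[φ0→M] = [3, 4, 5]
r2 m[φ0→R] = [5, 3, 4]
r2 m[φ1→M] = [0, 1, 0]
r2 m[φ1→K] = [1, 0, 1]
r2 m[φ2→K] = [0, 0, 4]
r2 m[φ3→K] = [6, 2, 9]
r2 m[φ4→R] = [9, 4, 2]
r2 m[φ5→K] = [9, 4, 9]
r2 m[M→φ0] = [0, 1, 0]
r2 m[M→φ1] = [3, 4, 5]
r2 m[R→φ0] = [9, 4, 2]
r2 m[R→φ4] = [5, 3, 4]
r2 m[K→φ1] = [15, 6, 22]
r2 m[K→φ2] = [16, 6, 19]
r2 m[K→φ3] = [10, 4, 14]
r2 m[K→φ5] = [7, 2, 14]
r3 m[φ0→M] = [6, 6, 7]
r3 m[φ0→R] = [6, 3, 4]
r3 m[φ1→M] = [6, 15, 6]
r3 m[φ1→K] = [5, 3, 6]
r3 m[φ2→K] = [0, 0, 4]
r3 m[φ3→K] = [6, 2, 9]
r3 m[φ4→R] = [9, 4, 2]
r3 m[φ5→K] = [9, 4, 9]
r3 m[M→φ0] = [0, 1, 0]
r3 m[M→φ1] = [3, 4, 5]
r3 m[R→φ0] = [9, 4, 2]
r3 m[R→φ4] = [5, 3, 4]
r3 m[K→φ1] = [15, 6, 22]
r3 m[K→φ2] = [16, 6, 19]
r3 m[K→φ3] = [10, 4, 14]
r3 m[K→φ5] = [7, 2, 14]
r4 m[φ0→M] = [6, 6, 7]
r4 m[φ0→R] = [6, 3, 4]
r4 m[φ1→M] = [6, 15, 6]
r4 m[φ1→K] = [5, 3, 6]
r4 m[φ2→K] = [0, 0, 4]
r4 m[φ3→K] = [6, 2, 9]
r4 m[φ4→R] = [9, 4, 2]
r4 m[φ5→K] = [9, 4, 9]
r4 m[M→φ0] = [6, 15, 6]
r4 m[M→φ1] = [6, 6, 7]
r4 m[R→φ0] = [9, 4, 2]
r4 m[R→φ4] = [6, 3, 4]
r4 m[K→φ1] = [15, 6, 22]
r4 m[K→φ2] = [20, 9, 24]
r4 m[K→φ3] = [14, 7, 19]
r4 m[K→φ5] = [11, 5, 19]
r5 m[φ0→M] = [6, 6, 7]
r5 m[φ0→R] = [13, 9, 10]
r5 m[φ1→M] = [6, 15, 6]
r5 m[φ1→K] = [7, 6, 8]
r5 m[φ2→K] = [0, 0, 4]
r5 m[φ3→K] = [6, 2, 9]
r5 m[φ4→R] = [9, 4, 2]
r5 m[φ5→K] = [9, 4, 9]
r5 m[M→φ0] = [6, 15, 6]
r5 m[M→φ1] = [6, 6, 7]
r5 m[R→φ0] = [9, 4, 2]
r5 m[R→φ4] = [6, 3, 4]
r5 m[K→φ1] = [15, 6, 22]
r5 m[K→φ2] = [20, 9, 24]
r5 m[K→φ3] = [14, 7, 19]
r5 m[K→φ5] = [11, 5, 19]
r6 m[φ0→M] = [6, 6, 7]
r6 m[φ0→R] = [13, 9, 10]
r6 m[φ1→M] = [6, 15, 6]
r6 m[φ1→K] = [7, 6, 8]
r6 m[φ2→K] = [0, 0, 4]
r6 m[φ3→K] = [6, 2, 9]
r6 m[φ4→R] = [9, 4, 2]
r6 m[φ5→K] = [9, 4, 9]
r6 m[M→φ0] = [6, 15, 6]
r6 m[M→φ1] = [6, 6, 7]
r6 m[R→φ0] = [9, 4, 2]
r6 m[R→φ4] = [13, 9, 10]
r6 m[K→φ1] = [15, 6, 22]
r6 m[K→φ2] = [22, 12, 26]
r6 m[K→φ3] = [16, 10, 21]
r6 m[K→φ5] = [13, 8, 21]
r7 m[φ0→M] = [6, 6, 7]
r7 m[φ0→R] = [13, 9, 10]
r7 m[φ1→M] = [6, 15, 6]
r7 m[φ1→K] = [7, 6, 8]
r7 m[φ2→K] = [0, 0, 4]
r7 m[φ3→K] = [6, 2, 9]
r7 m[φ4→R] = [9, 4, 2]
r7 m[φ5→K] = [9, 4, 9]
r7 m[M→φ0] = [6, 15, 6]
r7 m[M→φ1] = [6, 6, 7]
r7 m[R→φ0] = [9, 4, 2]
r7 m[R→φ4] = [13, 9, 10]
r7 m[K→φ1] = [15, 6, 22]
r7 m[K→φ2] = [22, 12, 26]
r7 m[K→φ3] = [16, 10, 21]
r7 m[K→φ5] = [13, 8, 21]
fixed point reached at round 7
b[M] = ⊗ incoming = [12, 21, 13]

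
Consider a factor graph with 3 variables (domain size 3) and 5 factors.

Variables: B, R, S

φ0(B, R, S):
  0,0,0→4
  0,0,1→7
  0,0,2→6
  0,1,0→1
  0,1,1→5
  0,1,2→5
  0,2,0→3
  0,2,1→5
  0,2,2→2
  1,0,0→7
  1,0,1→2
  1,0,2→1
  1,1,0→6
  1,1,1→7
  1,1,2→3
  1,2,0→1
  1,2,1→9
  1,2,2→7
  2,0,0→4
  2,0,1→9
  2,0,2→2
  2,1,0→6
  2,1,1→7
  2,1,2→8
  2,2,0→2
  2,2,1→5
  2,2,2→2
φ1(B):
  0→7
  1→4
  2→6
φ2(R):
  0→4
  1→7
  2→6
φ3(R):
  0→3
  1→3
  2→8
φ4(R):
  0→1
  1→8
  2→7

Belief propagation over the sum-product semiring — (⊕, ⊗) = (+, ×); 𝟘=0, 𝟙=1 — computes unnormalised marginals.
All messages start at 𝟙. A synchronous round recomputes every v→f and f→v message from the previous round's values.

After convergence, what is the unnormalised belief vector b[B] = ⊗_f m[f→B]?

init: all messages = 𝟙 over 3 values
r1 m[φ0→B] = [38, 43, 45]
r1 m[φ0→R] = [42, 48, 36]
r1 m[φ0→S] = [34, 56, 36]
r1 m[φ1→B] = [7, 4, 6]
r1 m[φ2→R] = [4, 7, 6]
r1 m[φ3→R] = [3, 3, 8]
r1 m[φ4→R] = [1, 8, 7]
r1 m[B→φ0] = [1, 1, 1]
r1 m[B→φ1] = [1, 1, 1]
r1 m[R→φ0] = [1, 1, 1]
r1 m[R→φ2] = [1, 1, 1]
r1 m[R→φ3] = [1, 1, 1]
r1 m[R→φ4] = [1, 1, 1]
r1 m[S→φ0] = [1, 1, 1]
r2 m[φ0→B] = [38, 43, 45]
r2 m[φ0→R] = [42, 48, 36]
r2 m[φ0→S] = [34, 56, 36]
r2 m[φ1→B] = [7, 4, 6]
r2 m[φ2→R] = [4, 7, 6]
r2 m[φ3→R] = [3, 3, 8]
r2 m[φ4→R] = [1, 8, 7]
r2 m[B→φ0] = [7, 4, 6]
r2 m[B→φ1] = [38, 43, 45]
r2 m[R→φ0] = [12, 168, 336]
r2 m[R→φ2] = [126, 1152, 2016]
r2 m[R→φ3] = [168, 2688, 1512]
r2 m[R→φ4] = [504, 1008, 1728]
r2 m[S→φ0] = [1, 1, 1]
r3 m[φ0→B] = [5412, 8520, 6732]
r3 m[φ0→R] = [249, 267, 192]
r3 m[φ0→S] = [24648, 52908, 34800]
r3 m[φ1→B] = [7, 4, 6]
r3 m[φ2→R] = [4, 7, 6]
r3 m[φ3→R] = [3, 3, 8]
r3 m[φ4→R] = [1, 8, 7]
r3 m[B→φ0] = [7, 4, 6]
r3 m[B→φ1] = [38, 43, 45]
r3 m[R→φ0] = [12, 168, 336]
r3 m[R→φ2] = [126, 1152, 2016]
r3 m[R→φ3] = [168, 2688, 1512]
r3 m[R→φ4] = [504, 1008, 1728]
r3 m[S→φ0] = [1, 1, 1]
r4 m[φ0→B] = [5412, 8520, 6732]
r4 m[φ0→R] = [249, 267, 192]
r4 m[φ0→S] = [24648, 52908, 34800]
r4 m[φ1→B] = [7, 4, 6]
r4 m[φ2→R] = [4, 7, 6]
r4 m[φ3→R] = [3, 3, 8]
r4 m[φ4→R] = [1, 8, 7]
r4 m[B→φ0] = [7, 4, 6]
r4 m[B→φ1] = [5412, 8520, 6732]
r4 m[R→φ0] = [12, 168, 336]
r4 m[R→φ2] = [747, 6408, 10752]
r4 m[R→φ3] = [996, 14952, 8064]
r4 m[R→φ4] = [2988, 5607, 9216]
r4 m[S→φ0] = [1, 1, 1]
r5 m[φ0→B] = [5412, 8520, 6732]
r5 m[φ0→R] = [249, 267, 192]
r5 m[φ0→S] = [24648, 52908, 34800]
r5 m[φ1→B] = [7, 4, 6]
r5 m[φ2→R] = [4, 7, 6]
r5 m[φ3→R] = [3, 3, 8]
r5 m[φ4→R] = [1, 8, 7]
r5 m[B→φ0] = [7, 4, 6]
r5 m[B→φ1] = [5412, 8520, 6732]
r5 m[R→φ0] = [12, 168, 336]
r5 m[R→φ2] = [747, 6408, 10752]
r5 m[R→φ3] = [996, 14952, 8064]
r5 m[R→φ4] = [2988, 5607, 9216]
r5 m[S→φ0] = [1, 1, 1]
fixed point reached at round 5
b[B] = ⊗ incoming = [37884, 34080, 40392]

b[B] = [37884, 34080, 40392]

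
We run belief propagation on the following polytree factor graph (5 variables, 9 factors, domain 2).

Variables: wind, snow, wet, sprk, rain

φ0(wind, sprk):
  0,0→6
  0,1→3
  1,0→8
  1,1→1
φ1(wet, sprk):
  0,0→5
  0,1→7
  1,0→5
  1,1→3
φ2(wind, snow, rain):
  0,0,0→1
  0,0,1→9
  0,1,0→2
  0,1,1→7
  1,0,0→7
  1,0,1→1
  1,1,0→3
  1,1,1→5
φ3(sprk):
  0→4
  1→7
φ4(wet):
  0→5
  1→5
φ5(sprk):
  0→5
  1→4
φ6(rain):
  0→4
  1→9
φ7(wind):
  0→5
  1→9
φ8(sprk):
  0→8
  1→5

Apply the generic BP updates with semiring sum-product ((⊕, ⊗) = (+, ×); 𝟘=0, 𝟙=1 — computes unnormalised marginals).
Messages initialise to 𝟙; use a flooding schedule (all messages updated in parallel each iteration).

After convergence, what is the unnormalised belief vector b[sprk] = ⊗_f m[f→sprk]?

init: all messages = 𝟙 over 2 values
r1 m[φ0→wind] = [9, 9]
r1 m[φ0→sprk] = [14, 4]
r1 m[φ1→wet] = [12, 8]
r1 m[φ1→sprk] = [10, 10]
r1 m[φ2→wind] = [19, 16]
r1 m[φ2→snow] = [18, 17]
r1 m[φ2→rain] = [13, 22]
r1 m[φ3→sprk] = [4, 7]
r1 m[φ4→wet] = [5, 5]
r1 m[φ5→sprk] = [5, 4]
r1 m[φ6→rain] = [4, 9]
r1 m[φ7→wind] = [5, 9]
r1 m[φ8→sprk] = [8, 5]
r1 m[wind→φ0] = [1, 1]
r1 m[wind→φ2] = [1, 1]
r1 m[wind→φ7] = [1, 1]
r1 m[snow→φ2] = [1, 1]
r1 m[wet→φ1] = [1, 1]
r1 m[wet→φ4] = [1, 1]
r1 m[sprk→φ0] = [1, 1]
r1 m[sprk→φ1] = [1, 1]
r1 m[sprk→φ3] = [1, 1]
r1 m[sprk→φ5] = [1, 1]
r1 m[sprk→φ8] = [1, 1]
r1 m[rain→φ2] = [1, 1]
r1 m[rain→φ6] = [1, 1]
r2 m[φ0→wind] = [9, 9]
r2 m[φ0→sprk] = [14, 4]
r2 m[φ1→wet] = [12, 8]
r2 m[φ1→sprk] = [10, 10]
r2 m[φ2→wind] = [19, 16]
r2 m[φ2→snow] = [18, 17]
r2 m[φ2→rain] = [13, 22]
r2 m[φ3→sprk] = [4, 7]
r2 m[φ4→wet] = [5, 5]
r2 m[φ5→sprk] = [5, 4]
r2 m[φ6→rain] = [4, 9]
r2 m[φ7→wind] = [5, 9]
r2 m[φ8→sprk] = [8, 5]
r2 m[wind→φ0] = [95, 144]
r2 m[wind→φ2] = [45, 81]
r2 m[wind→φ7] = [171, 144]
r2 m[snow→φ2] = [1, 1]
r2 m[wet→φ1] = [5, 5]
r2 m[wet→φ4] = [12, 8]
r2 m[sprk→φ0] = [1600, 1400]
r2 m[sprk→φ1] = [2240, 560]
r2 m[sprk→φ3] = [5600, 800]
r2 m[sprk→φ5] = [4480, 1400]
r2 m[sprk→φ8] = [2800, 1120]
r2 m[rain→φ2] = [4, 9]
r2 m[rain→φ6] = [13, 22]
r3 m[φ0→wind] = [13800, 14200]
r3 m[φ0→sprk] = [1722, 429]
r3 m[φ1→wet] = [15120, 12880]
r3 m[φ1→sprk] = [50, 50]
r3 m[φ2→wind] = [156, 94]
r3 m[φ2→snow] = [6822, 7812]
r3 m[φ2→rain] = [945, 1206]
r3 m[φ3→sprk] = [4, 7]
r3 m[φ4→wet] = [5, 5]
r3 m[φ5→sprk] = [5, 4]
r3 m[φ6→rain] = [4, 9]
r3 m[φ7→wind] = [5, 9]
r3 m[φ8→sprk] = [8, 5]
r3 m[wind→φ0] = [95, 144]
r3 m[wind→φ2] = [45, 81]
r3 m[wind→φ7] = [171, 144]
r3 m[snow→φ2] = [1, 1]
r3 m[wet→φ1] = [5, 5]
r3 m[wet→φ4] = [12, 8]
r3 m[sprk→φ0] = [1600, 1400]
r3 m[sprk→φ1] = [2240, 560]
r3 m[sprk→φ3] = [5600, 800]
r3 m[sprk→φ5] = [4480, 1400]
r3 m[sprk→φ8] = [2800, 1120]
r3 m[rain→φ2] = [4, 9]
r3 m[rain→φ6] = [13, 22]
r4 m[φ0→wind] = [13800, 14200]
r4 m[φ0→sprk] = [1722, 429]
r4 m[φ1→wet] = [15120, 12880]
r4 m[φ1→sprk] = [50, 50]
r4 m[φ2→wind] = [156, 94]
r4 m[φ2→snow] = [6822, 7812]
r4 m[φ2→rain] = [945, 1206]
r4 m[φ3→sprk] = [4, 7]
r4 m[φ4→wet] = [5, 5]
r4 m[φ5→sprk] = [5, 4]
r4 m[φ6→rain] = [4, 9]
r4 m[φ7→wind] = [5, 9]
r4 m[φ8→sprk] = [8, 5]
r4 m[wind→φ0] = [780, 846]
r4 m[wind→φ2] = [69000, 127800]
r4 m[wind→φ7] = [2152800, 1334800]
r4 m[snow→φ2] = [1, 1]
r4 m[wet→φ1] = [5, 5]
r4 m[wet→φ4] = [15120, 12880]
r4 m[sprk→φ0] = [8000, 7000]
r4 m[sprk→φ1] = [275520, 60060]
r4 m[sprk→φ3] = [3444000, 429000]
r4 m[sprk→φ5] = [2755200, 750750]
r4 m[sprk→φ8] = [1722000, 600600]
r4 m[rain→φ2] = [4, 9]
r4 m[rain→φ6] = [945, 1206]
r5 m[φ0→wind] = [69000, 71000]
r5 m[φ0→sprk] = [11448, 3186]
r5 m[φ1→wet] = [1798020, 1557780]
r5 m[φ1→sprk] = [50, 50]
r5 m[φ2→wind] = [156, 94]
r5 m[φ2→snow] = [10593600, 12183600]
r5 m[φ2→rain] = [1485000, 1870800]
r5 m[φ3→sprk] = [4, 7]
r5 m[φ4→wet] = [5, 5]
r5 m[φ5→sprk] = [5, 4]
r5 m[φ6→rain] = [4, 9]
r5 m[φ7→wind] = [5, 9]
r5 m[φ8→sprk] = [8, 5]
r5 m[wind→φ0] = [780, 846]
r5 m[wind→φ2] = [69000, 127800]
r5 m[wind→φ7] = [2152800, 1334800]
r5 m[snow→φ2] = [1, 1]
r5 m[wet→φ1] = [5, 5]
r5 m[wet→φ4] = [15120, 12880]
r5 m[sprk→φ0] = [8000, 7000]
r5 m[sprk→φ1] = [275520, 60060]
r5 m[sprk→φ3] = [3444000, 429000]
r5 m[sprk→φ5] = [2755200, 750750]
r5 m[sprk→φ8] = [1722000, 600600]
r5 m[rain→φ2] = [4, 9]
r5 m[rain→φ6] = [945, 1206]
r6 m[φ0→wind] = [69000, 71000]
r6 m[φ0→sprk] = [11448, 3186]
r6 m[φ1→wet] = [1798020, 1557780]
r6 m[φ1→sprk] = [50, 50]
r6 m[φ2→wind] = [156, 94]
r6 m[φ2→snow] = [10593600, 12183600]
r6 m[φ2→rain] = [1485000, 1870800]
r6 m[φ3→sprk] = [4, 7]
r6 m[φ4→wet] = [5, 5]
r6 m[φ5→sprk] = [5, 4]
r6 m[φ6→rain] = [4, 9]
r6 m[φ7→wind] = [5, 9]
r6 m[φ8→sprk] = [8, 5]
r6 m[wind→φ0] = [780, 846]
r6 m[wind→φ2] = [345000, 639000]
r6 m[wind→φ7] = [10764000, 6674000]
r6 m[snow→φ2] = [1, 1]
r6 m[wet→φ1] = [5, 5]
r6 m[wet→φ4] = [1798020, 1557780]
r6 m[sprk→φ0] = [8000, 7000]
r6 m[sprk→φ1] = [1831680, 446040]
r6 m[sprk→φ3] = [22896000, 3186000]
r6 m[sprk→φ5] = [18316800, 5575500]
r6 m[sprk→φ8] = [11448000, 4460400]
r6 m[rain→φ2] = [4, 9]
r6 m[rain→φ6] = [1485000, 1870800]
r7 m[φ0→wind] = [69000, 71000]
r7 m[φ0→sprk] = [11448, 3186]
r7 m[φ1→wet] = [12280680, 10496520]
r7 m[φ1→sprk] = [50, 50]
r7 m[φ2→wind] = [156, 94]
r7 m[φ2→snow] = [52968000, 60918000]
r7 m[φ2→rain] = [7425000, 9354000]
r7 m[φ3→sprk] = [4, 7]
r7 m[φ4→wet] = [5, 5]
r7 m[φ5→sprk] = [5, 4]
r7 m[φ6→rain] = [4, 9]
r7 m[φ7→wind] = [5, 9]
r7 m[φ8→sprk] = [8, 5]
r7 m[wind→φ0] = [780, 846]
r7 m[wind→φ2] = [345000, 639000]
r7 m[wind→φ7] = [10764000, 6674000]
r7 m[snow→φ2] = [1, 1]
r7 m[wet→φ1] = [5, 5]
r7 m[wet→φ4] = [1798020, 1557780]
r7 m[sprk→φ0] = [8000, 7000]
r7 m[sprk→φ1] = [1831680, 446040]
r7 m[sprk→φ3] = [22896000, 3186000]
r7 m[sprk→φ5] = [18316800, 5575500]
r7 m[sprk→φ8] = [11448000, 4460400]
r7 m[rain→φ2] = [4, 9]
r7 m[rain→φ6] = [1485000, 1870800]
r8 m[φ0→wind] = [69000, 71000]
r8 m[φ0→sprk] = [11448, 3186]
r8 m[φ1→wet] = [12280680, 10496520]
r8 m[φ1→sprk] = [50, 50]
r8 m[φ2→wind] = [156, 94]
r8 m[φ2→snow] = [52968000, 60918000]
r8 m[φ2→rain] = [7425000, 9354000]
r8 m[φ3→sprk] = [4, 7]
r8 m[φ4→wet] = [5, 5]
r8 m[φ5→sprk] = [5, 4]
r8 m[φ6→rain] = [4, 9]
r8 m[φ7→wind] = [5, 9]
r8 m[φ8→sprk] = [8, 5]
r8 m[wind→φ0] = [780, 846]
r8 m[wind→φ2] = [345000, 639000]
r8 m[wind→φ7] = [10764000, 6674000]
r8 m[snow→φ2] = [1, 1]
r8 m[wet→φ1] = [5, 5]
r8 m[wet→φ4] = [12280680, 10496520]
r8 m[sprk→φ0] = [8000, 7000]
r8 m[sprk→φ1] = [1831680, 446040]
r8 m[sprk→φ3] = [22896000, 3186000]
r8 m[sprk→φ5] = [18316800, 5575500]
r8 m[sprk→φ8] = [11448000, 4460400]
r8 m[rain→φ2] = [4, 9]
r8 m[rain→φ6] = [7425000, 9354000]
r9 m[φ0→wind] = [69000, 71000]
r9 m[φ0→sprk] = [11448, 3186]
r9 m[φ1→wet] = [12280680, 10496520]
r9 m[φ1→sprk] = [50, 50]
r9 m[φ2→wind] = [156, 94]
r9 m[φ2→snow] = [52968000, 60918000]
r9 m[φ2→rain] = [7425000, 9354000]
r9 m[φ3→sprk] = [4, 7]
r9 m[φ4→wet] = [5, 5]
r9 m[φ5→sprk] = [5, 4]
r9 m[φ6→rain] = [4, 9]
r9 m[φ7→wind] = [5, 9]
r9 m[φ8→sprk] = [8, 5]
r9 m[wind→φ0] = [780, 846]
r9 m[wind→φ2] = [345000, 639000]
r9 m[wind→φ7] = [10764000, 6674000]
r9 m[snow→φ2] = [1, 1]
r9 m[wet→φ1] = [5, 5]
r9 m[wet→φ4] = [12280680, 10496520]
r9 m[sprk→φ0] = [8000, 7000]
r9 m[sprk→φ1] = [1831680, 446040]
r9 m[sprk→φ3] = [22896000, 3186000]
r9 m[sprk→φ5] = [18316800, 5575500]
r9 m[sprk→φ8] = [11448000, 4460400]
r9 m[rain→φ2] = [4, 9]
r9 m[rain→φ6] = [7425000, 9354000]
fixed point reached at round 9
b[sprk] = ⊗ incoming = [91584000, 22302000]

b[sprk] = [91584000, 22302000]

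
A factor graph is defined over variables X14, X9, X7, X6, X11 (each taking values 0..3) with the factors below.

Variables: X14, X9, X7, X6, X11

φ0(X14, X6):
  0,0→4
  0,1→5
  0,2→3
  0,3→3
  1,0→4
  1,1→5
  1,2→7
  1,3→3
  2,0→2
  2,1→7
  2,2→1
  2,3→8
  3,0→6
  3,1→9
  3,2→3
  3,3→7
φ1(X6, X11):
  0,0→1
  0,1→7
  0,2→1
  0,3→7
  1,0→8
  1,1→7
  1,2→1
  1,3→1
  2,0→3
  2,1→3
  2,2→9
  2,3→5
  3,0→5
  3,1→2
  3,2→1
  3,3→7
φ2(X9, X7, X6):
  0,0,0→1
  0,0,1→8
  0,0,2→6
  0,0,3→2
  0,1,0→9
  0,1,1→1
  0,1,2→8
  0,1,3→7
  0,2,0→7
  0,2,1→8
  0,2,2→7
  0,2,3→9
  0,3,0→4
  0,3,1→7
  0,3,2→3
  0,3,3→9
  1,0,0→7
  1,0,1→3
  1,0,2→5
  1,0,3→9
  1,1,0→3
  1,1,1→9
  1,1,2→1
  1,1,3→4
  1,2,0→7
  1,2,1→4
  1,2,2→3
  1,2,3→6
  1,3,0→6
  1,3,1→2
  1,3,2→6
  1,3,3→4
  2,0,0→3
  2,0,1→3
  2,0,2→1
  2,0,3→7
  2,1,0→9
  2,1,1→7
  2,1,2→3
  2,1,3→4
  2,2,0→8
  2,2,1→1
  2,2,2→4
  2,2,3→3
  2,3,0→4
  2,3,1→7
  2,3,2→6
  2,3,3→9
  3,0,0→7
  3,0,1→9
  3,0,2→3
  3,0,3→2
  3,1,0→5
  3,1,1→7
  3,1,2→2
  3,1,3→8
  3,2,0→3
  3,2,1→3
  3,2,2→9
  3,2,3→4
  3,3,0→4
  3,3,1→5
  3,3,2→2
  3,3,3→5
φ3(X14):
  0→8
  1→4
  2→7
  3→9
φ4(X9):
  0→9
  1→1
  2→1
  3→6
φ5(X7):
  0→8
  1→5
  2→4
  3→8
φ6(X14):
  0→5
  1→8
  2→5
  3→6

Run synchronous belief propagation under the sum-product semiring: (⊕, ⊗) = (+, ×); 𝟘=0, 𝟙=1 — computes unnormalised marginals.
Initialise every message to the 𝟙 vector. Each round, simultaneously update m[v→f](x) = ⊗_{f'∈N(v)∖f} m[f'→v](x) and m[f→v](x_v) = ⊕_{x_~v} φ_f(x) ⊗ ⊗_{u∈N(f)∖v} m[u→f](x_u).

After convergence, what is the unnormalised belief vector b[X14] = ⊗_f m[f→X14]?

init: all messages = 𝟙 over 4 values
r1 m[φ0→X14] = [15, 19, 18, 25]
r1 m[φ0→X6] = [16, 26, 14, 21]
r1 m[φ1→X6] = [16, 17, 20, 15]
r1 m[φ1→X11] = [17, 19, 12, 20]
r1 m[φ2→X9] = [96, 79, 79, 78]
r1 m[φ2→X7] = [76, 87, 86, 83]
r1 m[φ2→X6] = [87, 84, 69, 92]
r1 m[φ3→X14] = [8, 4, 7, 9]
r1 m[φ4→X9] = [9, 1, 1, 6]
r1 m[φ5→X7] = [8, 5, 4, 8]
r1 m[φ6→X14] = [5, 8, 5, 6]
r1 m[X14→φ0] = [1, 1, 1, 1]
r1 m[X14→φ3] = [1, 1, 1, 1]
r1 m[X14→φ6] = [1, 1, 1, 1]
r1 m[X9→φ2] = [1, 1, 1, 1]
r1 m[X9→φ4] = [1, 1, 1, 1]
r1 m[X7→φ2] = [1, 1, 1, 1]
r1 m[X7→φ5] = [1, 1, 1, 1]
r1 m[X6→φ0] = [1, 1, 1, 1]
r1 m[X6→φ1] = [1, 1, 1, 1]
r1 m[X6→φ2] = [1, 1, 1, 1]
r1 m[X11→φ1] = [1, 1, 1, 1]
r2 m[φ0→X14] = [15, 19, 18, 25]
r2 m[φ0→X6] = [16, 26, 14, 21]
r2 m[φ1→X6] = [16, 17, 20, 15]
r2 m[φ1→X11] = [17, 19, 12, 20]
r2 m[φ2→X9] = [96, 79, 79, 78]
r2 m[φ2→X7] = [76, 87, 86, 83]
r2 m[φ2→X6] = [87, 84, 69, 92]
r2 m[φ3→X14] = [8, 4, 7, 9]
r2 m[φ4→X9] = [9, 1, 1, 6]
r2 m[φ5→X7] = [8, 5, 4, 8]
r2 m[φ6→X14] = [5, 8, 5, 6]
r2 m[X14→φ0] = [40, 32, 35, 54]
r2 m[X14→φ3] = [75, 152, 90, 150]
r2 m[X14→φ6] = [120, 76, 126, 225]
r2 m[X9→φ2] = [9, 1, 1, 6]
r2 m[X9→φ4] = [96, 79, 79, 78]
r2 m[X7→φ2] = [8, 5, 4, 8]
r2 m[X7→φ5] = [76, 87, 86, 83]
r2 m[X6→φ0] = [1392, 1428, 1380, 1380]
r2 m[X6→φ1] = [1392, 2184, 966, 1932]
r2 m[X6→φ2] = [256, 442, 280, 315]
r2 m[X11→φ1] = [1, 1, 1, 1]
r3 m[φ0→X14] = [20988, 26508, 25200, 35004]
r3 m[φ0→X6] = [682, 1091, 541, 874]
r3 m[φ1→X6] = [16, 17, 20, 15]
r3 m[φ1→X11] = [31422, 31794, 14202, 30282]
r3 m[φ2→X9] = [187607, 158294, 161406, 161638]
r3 m[φ2→X7] = [110290, 123227, 137196, 116344]
r3 m[φ2→X6] = [2047, 2587, 1968, 2411]
r3 m[φ3→X14] = [8, 4, 7, 9]
r3 m[φ4→X9] = [9, 1, 1, 6]
r3 m[φ5→X7] = [8, 5, 4, 8]
r3 m[φ6→X14] = [5, 8, 5, 6]
r3 m[X14→φ0] = [40, 32, 35, 54]
r3 m[X14→φ3] = [75, 152, 90, 150]
r3 m[X14→φ6] = [120, 76, 126, 225]
r3 m[X9→φ2] = [9, 1, 1, 6]
r3 m[X9→φ4] = [96, 79, 79, 78]
r3 m[X7→φ2] = [8, 5, 4, 8]
r3 m[X7→φ5] = [76, 87, 86, 83]
r3 m[X6→φ0] = [1392, 1428, 1380, 1380]
r3 m[X6→φ1] = [1392, 2184, 966, 1932]
r3 m[X6→φ2] = [256, 442, 280, 315]
r3 m[X11→φ1] = [1, 1, 1, 1]
r4 m[φ0→X14] = [20988, 26508, 25200, 35004]
r4 m[φ0→X6] = [682, 1091, 541, 874]
r4 m[φ1→X6] = [16, 17, 20, 15]
r4 m[φ1→X11] = [31422, 31794, 14202, 30282]
r4 m[φ2→X9] = [187607, 158294, 161406, 161638]
r4 m[φ2→X7] = [110290, 123227, 137196, 116344]
r4 m[φ2→X6] = [2047, 2587, 1968, 2411]
r4 m[φ3→X14] = [8, 4, 7, 9]
r4 m[φ4→X9] = [9, 1, 1, 6]
r4 m[φ5→X7] = [8, 5, 4, 8]
r4 m[φ6→X14] = [5, 8, 5, 6]
r4 m[X14→φ0] = [40, 32, 35, 54]
r4 m[X14→φ3] = [104940, 212064, 126000, 210024]
r4 m[X14→φ6] = [167904, 106032, 176400, 315036]
r4 m[X9→φ2] = [9, 1, 1, 6]
r4 m[X9→φ4] = [187607, 158294, 161406, 161638]
r4 m[X7→φ2] = [8, 5, 4, 8]
r4 m[X7→φ5] = [110290, 123227, 137196, 116344]
r4 m[X6→φ0] = [32752, 43979, 39360, 36165]
r4 m[X6→φ1] = [1396054, 2822417, 1064688, 2107214]
r4 m[X6→φ2] = [10912, 18547, 10820, 13110]
r4 m[X11→φ1] = [1, 1, 1, 1]
r5 m[φ0→X14] = [577478, 734918, 702037, 963558]
r5 m[φ0→X6] = [682, 1091, 541, 874]
r5 m[φ1→X6] = [16, 17, 20, 15]
r5 m[φ1→X11] = [37705524, 36937789, 15907877, 32668733]
r5 m[φ2→X9] = [7744225, 6553691, 6697329, 6711813]
r5 m[φ2→X7] = [4560856, 5097075, 5645737, 4833094]
r5 m[φ2→X6] = [2047, 2587, 1968, 2411]
r5 m[φ3→X14] = [8, 4, 7, 9]
r5 m[φ4→X9] = [9, 1, 1, 6]
r5 m[φ5→X7] = [8, 5, 4, 8]
r5 m[φ6→X14] = [5, 8, 5, 6]
r5 m[X14→φ0] = [40, 32, 35, 54]
r5 m[X14→φ3] = [104940, 212064, 126000, 210024]
r5 m[X14→φ6] = [167904, 106032, 176400, 315036]
r5 m[X9→φ2] = [9, 1, 1, 6]
r5 m[X9→φ4] = [187607, 158294, 161406, 161638]
r5 m[X7→φ2] = [8, 5, 4, 8]
r5 m[X7→φ5] = [110290, 123227, 137196, 116344]
r5 m[X6→φ0] = [32752, 43979, 39360, 36165]
r5 m[X6→φ1] = [1396054, 2822417, 1064688, 2107214]
r5 m[X6→φ2] = [10912, 18547, 10820, 13110]
r5 m[X11→φ1] = [1, 1, 1, 1]
r6 m[φ0→X14] = [577478, 734918, 702037, 963558]
r6 m[φ0→X6] = [682, 1091, 541, 874]
r6 m[φ1→X6] = [16, 17, 20, 15]
r6 m[φ1→X11] = [37705524, 36937789, 15907877, 32668733]
r6 m[φ2→X9] = [7744225, 6553691, 6697329, 6711813]
r6 m[φ2→X7] = [4560856, 5097075, 5645737, 4833094]
r6 m[φ2→X6] = [2047, 2587, 1968, 2411]
r6 m[φ3→X14] = [8, 4, 7, 9]
r6 m[φ4→X9] = [9, 1, 1, 6]
r6 m[φ5→X7] = [8, 5, 4, 8]
r6 m[φ6→X14] = [5, 8, 5, 6]
r6 m[X14→φ0] = [40, 32, 35, 54]
r6 m[X14→φ3] = [2887390, 5879344, 3510185, 5781348]
r6 m[X14→φ6] = [4619824, 2939672, 4914259, 8672022]
r6 m[X9→φ2] = [9, 1, 1, 6]
r6 m[X9→φ4] = [7744225, 6553691, 6697329, 6711813]
r6 m[X7→φ2] = [8, 5, 4, 8]
r6 m[X7→φ5] = [4560856, 5097075, 5645737, 4833094]
r6 m[X6→φ0] = [32752, 43979, 39360, 36165]
r6 m[X6→φ1] = [1396054, 2822417, 1064688, 2107214]
r6 m[X6→φ2] = [10912, 18547, 10820, 13110]
r6 m[X11→φ1] = [1, 1, 1, 1]
r7 m[φ0→X14] = [577478, 734918, 702037, 963558]
r7 m[φ0→X6] = [682, 1091, 541, 874]
r7 m[φ1→X6] = [16, 17, 20, 15]
r7 m[φ1→X11] = [37705524, 36937789, 15907877, 32668733]
r7 m[φ2→X9] = [7744225, 6553691, 6697329, 6711813]
r7 m[φ2→X7] = [4560856, 5097075, 5645737, 4833094]
r7 m[φ2→X6] = [2047, 2587, 1968, 2411]
r7 m[φ3→X14] = [8, 4, 7, 9]
r7 m[φ4→X9] = [9, 1, 1, 6]
r7 m[φ5→X7] = [8, 5, 4, 8]
r7 m[φ6→X14] = [5, 8, 5, 6]
r7 m[X14→φ0] = [40, 32, 35, 54]
r7 m[X14→φ3] = [2887390, 5879344, 3510185, 5781348]
r7 m[X14→φ6] = [4619824, 2939672, 4914259, 8672022]
r7 m[X9→φ2] = [9, 1, 1, 6]
r7 m[X9→φ4] = [7744225, 6553691, 6697329, 6711813]
r7 m[X7→φ2] = [8, 5, 4, 8]
r7 m[X7→φ5] = [4560856, 5097075, 5645737, 4833094]
r7 m[X6→φ0] = [32752, 43979, 39360, 36165]
r7 m[X6→φ1] = [1396054, 2822417, 1064688, 2107214]
r7 m[X6→φ2] = [10912, 18547, 10820, 13110]
r7 m[X11→φ1] = [1, 1, 1, 1]
fixed point reached at round 7
b[X14] = ⊗ incoming = [23099120, 23517376, 24571295, 52032132]

b[X14] = [23099120, 23517376, 24571295, 52032132]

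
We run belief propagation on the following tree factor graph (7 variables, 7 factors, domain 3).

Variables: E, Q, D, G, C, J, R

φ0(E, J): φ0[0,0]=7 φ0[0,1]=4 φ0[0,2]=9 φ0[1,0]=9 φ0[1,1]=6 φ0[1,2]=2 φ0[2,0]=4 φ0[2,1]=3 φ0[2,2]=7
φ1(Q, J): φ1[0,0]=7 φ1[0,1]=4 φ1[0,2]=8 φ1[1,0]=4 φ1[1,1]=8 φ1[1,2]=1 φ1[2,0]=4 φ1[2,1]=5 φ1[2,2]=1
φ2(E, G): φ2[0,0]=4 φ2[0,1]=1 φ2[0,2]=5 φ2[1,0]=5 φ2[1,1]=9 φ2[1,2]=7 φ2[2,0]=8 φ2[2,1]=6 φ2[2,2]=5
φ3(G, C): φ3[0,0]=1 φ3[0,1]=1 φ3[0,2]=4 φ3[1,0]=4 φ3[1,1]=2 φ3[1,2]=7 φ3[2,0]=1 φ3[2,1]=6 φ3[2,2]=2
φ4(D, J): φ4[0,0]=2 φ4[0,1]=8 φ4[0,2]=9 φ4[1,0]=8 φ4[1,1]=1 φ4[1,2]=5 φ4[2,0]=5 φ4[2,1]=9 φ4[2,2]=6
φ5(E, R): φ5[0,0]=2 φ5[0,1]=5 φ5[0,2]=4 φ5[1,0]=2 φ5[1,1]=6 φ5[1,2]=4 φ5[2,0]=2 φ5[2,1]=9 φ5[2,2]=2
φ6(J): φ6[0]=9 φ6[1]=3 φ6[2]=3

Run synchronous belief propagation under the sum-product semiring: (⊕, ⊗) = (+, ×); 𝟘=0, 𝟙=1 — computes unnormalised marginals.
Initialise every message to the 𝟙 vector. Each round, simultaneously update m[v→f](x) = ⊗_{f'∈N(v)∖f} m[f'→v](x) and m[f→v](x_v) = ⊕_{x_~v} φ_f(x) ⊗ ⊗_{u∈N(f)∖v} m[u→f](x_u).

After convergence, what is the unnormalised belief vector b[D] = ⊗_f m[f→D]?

init: all messages = 𝟙 over 3 values
r1 m[φ0→E] = [20, 17, 14]
r1 m[φ0→J] = [20, 13, 18]
r1 m[φ1→Q] = [19, 13, 10]
r1 m[φ1→J] = [15, 17, 10]
r1 m[φ2→E] = [10, 21, 19]
r1 m[φ2→G] = [17, 16, 17]
r1 m[φ3→G] = [6, 13, 9]
r1 m[φ3→C] = [6, 9, 13]
r1 m[φ4→D] = [19, 14, 20]
r1 m[φ4→J] = [15, 18, 20]
r1 m[φ5→E] = [11, 12, 13]
r1 m[φ5→R] = [6, 20, 10]
r1 m[φ6→J] = [9, 3, 3]
r1 m[E→φ0] = [1, 1, 1]
r1 m[E→φ2] = [1, 1, 1]
r1 m[E→φ5] = [1, 1, 1]
r1 m[Q→φ1] = [1, 1, 1]
r1 m[D→φ4] = [1, 1, 1]
r1 m[G→φ2] = [1, 1, 1]
r1 m[G→φ3] = [1, 1, 1]
r1 m[C→φ3] = [1, 1, 1]
r1 m[J→φ0] = [1, 1, 1]
r1 m[J→φ1] = [1, 1, 1]
r1 m[J→φ4] = [1, 1, 1]
r1 m[J→φ6] = [1, 1, 1]
r1 m[R→φ5] = [1, 1, 1]
r2 m[φ0→E] = [20, 17, 14]
r2 m[φ0→J] = [20, 13, 18]
r2 m[φ1→Q] = [19, 13, 10]
r2 m[φ1→J] = [15, 17, 10]
r2 m[φ2→E] = [10, 21, 19]
r2 m[φ2→G] = [17, 16, 17]
r2 m[φ3→G] = [6, 13, 9]
r2 m[φ3→C] = [6, 9, 13]
r2 m[φ4→D] = [19, 14, 20]
r2 m[φ4→J] = [15, 18, 20]
r2 m[φ5→E] = [11, 12, 13]
r2 m[φ5→R] = [6, 20, 10]
r2 m[φ6→J] = [9, 3, 3]
r2 m[E→φ0] = [110, 252, 247]
r2 m[E→φ2] = [220, 204, 182]
r2 m[E→φ5] = [200, 357, 266]
r2 m[Q→φ1] = [1, 1, 1]
r2 m[D→φ4] = [1, 1, 1]
r2 m[G→φ2] = [6, 13, 9]
r2 m[G→φ3] = [17, 16, 17]
r2 m[C→φ3] = [1, 1, 1]
r2 m[J→φ0] = [2025, 918, 600]
r2 m[J→φ1] = [2700, 702, 1080]
r2 m[J→φ4] = [2700, 663, 540]
r2 m[J→φ6] = [4500, 3978, 3600]
r2 m[R→φ5] = [1, 1, 1]
r3 m[φ0→E] = [23247, 24933, 15054]
r3 m[φ0→J] = [4026, 2693, 3223]
r3 m[φ1→Q] = [30348, 17496, 15390]
r3 m[φ1→J] = [15, 17, 10]
r3 m[φ2→E] = [82, 210, 171]
r3 m[φ2→G] = [3356, 3148, 3438]
r3 m[φ3→G] = [6, 13, 9]
r3 m[φ3→C] = [98, 151, 214]
r3 m[φ4→D] = [15564, 24963, 22707]
r3 m[φ4→J] = [15, 18, 20]
r3 m[φ5→E] = [11, 12, 13]
r3 m[φ5→R] = [1646, 5536, 2760]
r3 m[φ6→J] = [9, 3, 3]
r3 m[E→φ0] = [110, 252, 247]
r3 m[E→φ2] = [220, 204, 182]
r3 m[E→φ5] = [200, 357, 266]
r3 m[Q→φ1] = [1, 1, 1]
r3 m[D→φ4] = [1, 1, 1]
r3 m[G→φ2] = [6, 13, 9]
r3 m[G→φ3] = [17, 16, 17]
r3 m[C→φ3] = [1, 1, 1]
r3 m[J→φ0] = [2025, 918, 600]
r3 m[J→φ1] = [2700, 702, 1080]
r3 m[J→φ4] = [2700, 663, 540]
r3 m[J→φ6] = [4500, 3978, 3600]
r3 m[R→φ5] = [1, 1, 1]
r4 m[φ0→E] = [23247, 24933, 15054]
r4 m[φ0→J] = [4026, 2693, 3223]
r4 m[φ1→Q] = [30348, 17496, 15390]
r4 m[φ1→J] = [15, 17, 10]
r4 m[φ2→E] = [82, 210, 171]
r4 m[φ2→G] = [3356, 3148, 3438]
r4 m[φ3→G] = [6, 13, 9]
r4 m[φ3→C] = [98, 151, 214]
r4 m[φ4→D] = [15564, 24963, 22707]
r4 m[φ4→J] = [15, 18, 20]
r4 m[φ5→E] = [11, 12, 13]
r4 m[φ5→R] = [1646, 5536, 2760]
r4 m[φ6→J] = [9, 3, 3]
r4 m[E→φ0] = [902, 2520, 2223]
r4 m[E→φ2] = [255717, 299196, 195702]
r4 m[E→φ5] = [1906254, 5235930, 2574234]
r4 m[Q→φ1] = [1, 1, 1]
r4 m[D→φ4] = [1, 1, 1]
r4 m[G→φ2] = [6, 13, 9]
r4 m[G→φ3] = [3356, 3148, 3438]
r4 m[C→φ3] = [1, 1, 1]
r4 m[J→φ0] = [2025, 918, 600]
r4 m[J→φ1] = [543510, 145422, 193380]
r4 m[J→φ4] = [543510, 137343, 96690]
r4 m[J→φ6] = [905850, 824058, 644600]
r4 m[R→φ5] = [1, 1, 1]
r5 m[φ0→E] = [23247, 24933, 15054]
r5 m[φ0→J] = [37886, 25397, 28719]
r5 m[φ1→Q] = [5933298, 3530796, 3094530]
r5 m[φ1→J] = [15, 17, 10]
r5 m[φ2→E] = [82, 210, 171]
r5 m[φ2→G] = [4084464, 4122693, 4351467]
r5 m[φ3→G] = [6, 13, 9]
r5 m[φ3→C] = [19386, 30280, 42336]
r5 m[φ4→D] = [3055974, 4968873, 4533777]
r5 m[φ4→J] = [15, 18, 20]
r5 m[φ5→E] = [11, 12, 13]
r5 m[φ5→R] = [19432836, 64114956, 33717204]
r5 m[φ6→J] = [9, 3, 3]
r5 m[E→φ0] = [902, 2520, 2223]
r5 m[E→φ2] = [255717, 299196, 195702]
r5 m[E→φ5] = [1906254, 5235930, 2574234]
r5 m[Q→φ1] = [1, 1, 1]
r5 m[D→φ4] = [1, 1, 1]
r5 m[G→φ2] = [6, 13, 9]
r5 m[G→φ3] = [3356, 3148, 3438]
r5 m[C→φ3] = [1, 1, 1]
r5 m[J→φ0] = [2025, 918, 600]
r5 m[J→φ1] = [543510, 145422, 193380]
r5 m[J→φ4] = [543510, 137343, 96690]
r5 m[J→φ6] = [905850, 824058, 644600]
r5 m[R→φ5] = [1, 1, 1]
r6 m[φ0→E] = [23247, 24933, 15054]
r6 m[φ0→J] = [37886, 25397, 28719]
r6 m[φ1→Q] = [5933298, 3530796, 3094530]
r6 m[φ1→J] = [15, 17, 10]
r6 m[φ2→E] = [82, 210, 171]
r6 m[φ2→G] = [4084464, 4122693, 4351467]
r6 m[φ3→G] = [6, 13, 9]
r6 m[φ3→C] = [19386, 30280, 42336]
r6 m[φ4→D] = [3055974, 4968873, 4533777]
r6 m[φ4→J] = [15, 18, 20]
r6 m[φ5→E] = [11, 12, 13]
r6 m[φ5→R] = [19432836, 64114956, 33717204]
r6 m[φ6→J] = [9, 3, 3]
r6 m[E→φ0] = [902, 2520, 2223]
r6 m[E→φ2] = [255717, 299196, 195702]
r6 m[E→φ5] = [1906254, 5235930, 2574234]
r6 m[Q→φ1] = [1, 1, 1]
r6 m[D→φ4] = [1, 1, 1]
r6 m[G→φ2] = [6, 13, 9]
r6 m[G→φ3] = [4084464, 4122693, 4351467]
r6 m[C→φ3] = [1, 1, 1]
r6 m[J→φ0] = [2025, 918, 600]
r6 m[J→φ1] = [5114610, 1371438, 1723140]
r6 m[J→φ4] = [5114610, 1295247, 861570]
r6 m[J→φ6] = [8524350, 7771482, 5743800]
r6 m[R→φ5] = [1, 1, 1]
r7 m[φ0→E] = [23247, 24933, 15054]
r7 m[φ0→J] = [37886, 25397, 28719]
r7 m[φ1→Q] = [55073142, 33153084, 29038770]
r7 m[φ1→J] = [15, 17, 10]
r7 m[φ2→E] = [82, 210, 171]
r7 m[φ2→G] = [4084464, 4122693, 4351467]
r7 m[φ3→G] = [6, 13, 9]
r7 m[φ3→C] = [24926703, 38438652, 53899641]
r7 m[φ4→D] = [28345326, 46519977, 42399693]
r7 m[φ4→J] = [15, 18, 20]
r7 m[φ5→E] = [11, 12, 13]
r7 m[φ5→R] = [19432836, 64114956, 33717204]
r7 m[φ6→J] = [9, 3, 3]
r7 m[E→φ0] = [902, 2520, 2223]
r7 m[E→φ2] = [255717, 299196, 195702]
r7 m[E→φ5] = [1906254, 5235930, 2574234]
r7 m[Q→φ1] = [1, 1, 1]
r7 m[D→φ4] = [1, 1, 1]
r7 m[G→φ2] = [6, 13, 9]
r7 m[G→φ3] = [4084464, 4122693, 4351467]
r7 m[C→φ3] = [1, 1, 1]
r7 m[J→φ0] = [2025, 918, 600]
r7 m[J→φ1] = [5114610, 1371438, 1723140]
r7 m[J→φ4] = [5114610, 1295247, 861570]
r7 m[J→φ6] = [8524350, 7771482, 5743800]
r7 m[R→φ5] = [1, 1, 1]
r8 m[φ0→E] = [23247, 24933, 15054]
r8 m[φ0→J] = [37886, 25397, 28719]
r8 m[φ1→Q] = [55073142, 33153084, 29038770]
r8 m[φ1→J] = [15, 17, 10]
r8 m[φ2→E] = [82, 210, 171]
r8 m[φ2→G] = [4084464, 4122693, 4351467]
r8 m[φ3→G] = [6, 13, 9]
r8 m[φ3→C] = [24926703, 38438652, 53899641]
r8 m[φ4→D] = [28345326, 46519977, 42399693]
r8 m[φ4→J] = [15, 18, 20]
r8 m[φ5→E] = [11, 12, 13]
r8 m[φ5→R] = [19432836, 64114956, 33717204]
r8 m[φ6→J] = [9, 3, 3]
r8 m[E→φ0] = [902, 2520, 2223]
r8 m[E→φ2] = [255717, 299196, 195702]
r8 m[E→φ5] = [1906254, 5235930, 2574234]
r8 m[Q→φ1] = [1, 1, 1]
r8 m[D→φ4] = [1, 1, 1]
r8 m[G→φ2] = [6, 13, 9]
r8 m[G→φ3] = [4084464, 4122693, 4351467]
r8 m[C→φ3] = [1, 1, 1]
r8 m[J→φ0] = [2025, 918, 600]
r8 m[J→φ1] = [5114610, 1371438, 1723140]
r8 m[J→φ4] = [5114610, 1295247, 861570]
r8 m[J→φ6] = [8524350, 7771482, 5743800]
r8 m[R→φ5] = [1, 1, 1]
fixed point reached at round 8
b[D] = ⊗ incoming = [28345326, 46519977, 42399693]

b[D] = [28345326, 46519977, 42399693]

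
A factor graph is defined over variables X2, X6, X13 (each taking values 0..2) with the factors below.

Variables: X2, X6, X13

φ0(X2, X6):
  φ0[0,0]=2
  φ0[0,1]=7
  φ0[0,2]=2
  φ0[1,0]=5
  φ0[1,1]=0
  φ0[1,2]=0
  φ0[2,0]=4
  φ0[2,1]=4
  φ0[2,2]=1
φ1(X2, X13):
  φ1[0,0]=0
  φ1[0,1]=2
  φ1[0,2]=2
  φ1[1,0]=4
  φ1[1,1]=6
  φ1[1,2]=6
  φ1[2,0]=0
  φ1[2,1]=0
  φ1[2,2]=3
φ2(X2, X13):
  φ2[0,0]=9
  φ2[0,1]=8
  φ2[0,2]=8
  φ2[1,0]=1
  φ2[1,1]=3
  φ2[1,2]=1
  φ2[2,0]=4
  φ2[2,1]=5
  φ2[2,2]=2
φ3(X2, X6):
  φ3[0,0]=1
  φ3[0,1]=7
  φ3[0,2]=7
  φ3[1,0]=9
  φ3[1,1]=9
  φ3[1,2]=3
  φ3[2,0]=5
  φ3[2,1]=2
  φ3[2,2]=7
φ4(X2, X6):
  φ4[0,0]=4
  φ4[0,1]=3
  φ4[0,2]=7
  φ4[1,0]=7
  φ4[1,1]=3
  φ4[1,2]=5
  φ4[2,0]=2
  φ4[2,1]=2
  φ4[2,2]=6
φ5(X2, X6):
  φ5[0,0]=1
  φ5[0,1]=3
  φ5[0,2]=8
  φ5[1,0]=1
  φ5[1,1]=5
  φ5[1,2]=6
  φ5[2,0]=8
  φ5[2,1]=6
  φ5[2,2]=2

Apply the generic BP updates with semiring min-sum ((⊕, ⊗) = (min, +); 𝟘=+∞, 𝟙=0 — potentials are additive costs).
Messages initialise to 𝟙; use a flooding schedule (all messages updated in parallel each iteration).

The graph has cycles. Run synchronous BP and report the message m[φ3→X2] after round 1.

init: all messages = 𝟙 over 3 values
r1 m[φ0→X2] = [2, 0, 1]
r1 m[φ0→X6] = [2, 0, 0]
r1 m[φ1→X2] = [0, 4, 0]
r1 m[φ1→X13] = [0, 0, 2]
r1 m[φ2→X2] = [8, 1, 2]
r1 m[φ2→X13] = [1, 3, 1]
r1 m[φ3→X2] = [1, 3, 2]
r1 m[φ3→X6] = [1, 2, 3]
r1 m[φ4→X2] = [3, 3, 2]
r1 m[φ4→X6] = [2, 2, 5]
r1 m[φ5→X2] = [1, 1, 2]
r1 m[φ5→X6] = [1, 3, 2]
r1 m[X2→φ0] = [0, 0, 0]
r1 m[X2→φ1] = [0, 0, 0]
r1 m[X2→φ2] = [0, 0, 0]
r1 m[X2→φ3] = [0, 0, 0]
r1 m[X2→φ4] = [0, 0, 0]
r1 m[X2→φ5] = [0, 0, 0]
r1 m[X6→φ0] = [0, 0, 0]
r1 m[X6→φ3] = [0, 0, 0]
r1 m[X6→φ4] = [0, 0, 0]
r1 m[X6→φ5] = [0, 0, 0]
r1 m[X13→φ1] = [0, 0, 0]
r1 m[X13→φ2] = [0, 0, 0]

message @ round 1 = [1, 3, 2]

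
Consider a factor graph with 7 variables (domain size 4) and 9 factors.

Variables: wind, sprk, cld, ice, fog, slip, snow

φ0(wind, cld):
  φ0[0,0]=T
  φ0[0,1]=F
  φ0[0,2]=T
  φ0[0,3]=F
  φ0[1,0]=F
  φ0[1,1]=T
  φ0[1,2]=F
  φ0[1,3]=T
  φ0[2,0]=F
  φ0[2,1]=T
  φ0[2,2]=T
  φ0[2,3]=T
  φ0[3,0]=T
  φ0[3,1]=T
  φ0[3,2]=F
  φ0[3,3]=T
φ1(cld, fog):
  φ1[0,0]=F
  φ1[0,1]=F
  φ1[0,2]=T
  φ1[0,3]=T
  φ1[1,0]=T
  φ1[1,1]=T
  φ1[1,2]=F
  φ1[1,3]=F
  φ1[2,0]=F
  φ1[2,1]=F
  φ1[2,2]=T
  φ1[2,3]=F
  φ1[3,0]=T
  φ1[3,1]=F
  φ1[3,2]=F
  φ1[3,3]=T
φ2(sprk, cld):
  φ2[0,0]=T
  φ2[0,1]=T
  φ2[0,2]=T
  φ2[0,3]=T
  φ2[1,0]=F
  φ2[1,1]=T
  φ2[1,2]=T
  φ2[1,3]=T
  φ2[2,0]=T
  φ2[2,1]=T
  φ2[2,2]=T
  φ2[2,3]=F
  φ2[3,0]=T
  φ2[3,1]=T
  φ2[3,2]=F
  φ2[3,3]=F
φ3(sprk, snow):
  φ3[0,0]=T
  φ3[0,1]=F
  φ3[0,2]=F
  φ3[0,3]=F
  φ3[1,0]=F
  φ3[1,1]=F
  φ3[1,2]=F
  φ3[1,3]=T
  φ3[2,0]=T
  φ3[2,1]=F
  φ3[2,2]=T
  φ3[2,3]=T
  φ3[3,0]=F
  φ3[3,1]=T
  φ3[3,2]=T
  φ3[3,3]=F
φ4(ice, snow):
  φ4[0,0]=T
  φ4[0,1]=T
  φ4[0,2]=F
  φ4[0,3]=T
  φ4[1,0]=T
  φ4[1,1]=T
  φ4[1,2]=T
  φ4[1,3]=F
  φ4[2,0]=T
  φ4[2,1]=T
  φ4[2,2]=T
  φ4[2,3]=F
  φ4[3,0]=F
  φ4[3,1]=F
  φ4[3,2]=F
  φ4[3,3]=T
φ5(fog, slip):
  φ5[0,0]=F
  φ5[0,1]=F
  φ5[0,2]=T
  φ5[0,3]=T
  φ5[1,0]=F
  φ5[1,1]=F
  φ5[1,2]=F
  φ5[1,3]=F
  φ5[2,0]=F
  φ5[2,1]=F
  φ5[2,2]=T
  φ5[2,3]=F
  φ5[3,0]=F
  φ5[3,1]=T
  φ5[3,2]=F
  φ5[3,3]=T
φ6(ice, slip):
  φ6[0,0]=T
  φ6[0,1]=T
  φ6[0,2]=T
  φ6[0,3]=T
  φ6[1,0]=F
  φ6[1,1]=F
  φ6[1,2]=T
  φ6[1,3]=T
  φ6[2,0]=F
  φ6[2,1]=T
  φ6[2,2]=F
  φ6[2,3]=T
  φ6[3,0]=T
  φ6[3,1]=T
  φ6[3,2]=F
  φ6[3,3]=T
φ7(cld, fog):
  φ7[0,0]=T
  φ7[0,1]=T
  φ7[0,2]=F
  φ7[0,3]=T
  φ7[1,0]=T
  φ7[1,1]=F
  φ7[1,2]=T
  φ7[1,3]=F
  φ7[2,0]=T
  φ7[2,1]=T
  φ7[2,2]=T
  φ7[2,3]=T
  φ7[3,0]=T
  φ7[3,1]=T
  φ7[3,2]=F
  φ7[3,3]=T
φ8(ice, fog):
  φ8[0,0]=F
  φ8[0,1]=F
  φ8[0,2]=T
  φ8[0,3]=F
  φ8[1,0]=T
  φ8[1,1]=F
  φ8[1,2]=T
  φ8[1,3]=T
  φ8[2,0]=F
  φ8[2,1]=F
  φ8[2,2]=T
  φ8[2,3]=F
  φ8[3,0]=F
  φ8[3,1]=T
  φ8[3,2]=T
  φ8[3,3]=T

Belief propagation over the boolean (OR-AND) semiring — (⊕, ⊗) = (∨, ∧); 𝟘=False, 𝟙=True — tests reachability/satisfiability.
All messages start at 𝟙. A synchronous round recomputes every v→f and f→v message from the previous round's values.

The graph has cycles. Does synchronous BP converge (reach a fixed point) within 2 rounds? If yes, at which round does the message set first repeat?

init: all messages = 𝟙 over 4 values
r1 m[φ0→wind] = [T, T, T, T]
r1 m[φ0→cld] = [T, T, T, T]
r1 m[φ1→cld] = [T, T, T, T]
r1 m[φ1→fog] = [T, T, T, T]
r1 m[φ2→sprk] = [T, T, T, T]
r1 m[φ2→cld] = [T, T, T, T]
r1 m[φ3→sprk] = [T, T, T, T]
r1 m[φ3→snow] = [T, T, T, T]
r1 m[φ4→ice] = [T, T, T, T]
r1 m[φ4→snow] = [T, T, T, T]
r1 m[φ5→fog] = [T, F, T, T]
r1 m[φ5→slip] = [F, T, T, T]
r1 m[φ6→ice] = [T, T, T, T]
r1 m[φ6→slip] = [T, T, T, T]
r1 m[φ7→cld] = [T, T, T, T]
r1 m[φ7→fog] = [T, T, T, T]
r1 m[φ8→ice] = [T, T, T, T]
r1 m[φ8→fog] = [T, T, T, T]
r1 m[wind→φ0] = [T, T, T, T]
r1 m[sprk→φ2] = [T, T, T, T]
r1 m[sprk→φ3] = [T, T, T, T]
r1 m[cld→φ0] = [T, T, T, T]
r1 m[cld→φ1] = [T, T, T, T]
r1 m[cld→φ2] = [T, T, T, T]
r1 m[cld→φ7] = [T, T, T, T]
r1 m[ice→φ4] = [T, T, T, T]
r1 m[ice→φ6] = [T, T, T, T]
r1 m[ice→φ8] = [T, T, T, T]
r1 m[fog→φ1] = [T, T, T, T]
r1 m[fog→φ5] = [T, T, T, T]
r1 m[fog→φ7] = [T, T, T, T]
r1 m[fog→φ8] = [T, T, T, T]
r1 m[slip→φ5] = [T, T, T, T]
r1 m[slip→φ6] = [T, T, T, T]
r1 m[snow→φ3] = [T, T, T, T]
r1 m[snow→φ4] = [T, T, T, T]
r2 m[φ0→wind] = [T, T, T, T]
r2 m[φ0→cld] = [T, T, T, T]
r2 m[φ1→cld] = [T, T, T, T]
r2 m[φ1→fog] = [T, T, T, T]
r2 m[φ2→sprk] = [T, T, T, T]
r2 m[φ2→cld] = [T, T, T, T]
r2 m[φ3→sprk] = [T, T, T, T]
r2 m[φ3→snow] = [T, T, T, T]
r2 m[φ4→ice] = [T, T, T, T]
r2 m[φ4→snow] = [T, T, T, T]
r2 m[φ5→fog] = [T, F, T, T]
r2 m[φ5→slip] = [F, T, T, T]
r2 m[φ6→ice] = [T, T, T, T]
r2 m[φ6→slip] = [T, T, T, T]
r2 m[φ7→cld] = [T, T, T, T]
r2 m[φ7→fog] = [T, T, T, T]
r2 m[φ8→ice] = [T, T, T, T]
r2 m[φ8→fog] = [T, T, T, T]
r2 m[wind→φ0] = [T, T, T, T]
r2 m[sprk→φ2] = [T, T, T, T]
r2 m[sprk→φ3] = [T, T, T, T]
r2 m[cld→φ0] = [T, T, T, T]
r2 m[cld→φ1] = [T, T, T, T]
r2 m[cld→φ2] = [T, T, T, T]
r2 m[cld→φ7] = [T, T, T, T]
r2 m[ice→φ4] = [T, T, T, T]
r2 m[ice→φ6] = [T, T, T, T]
r2 m[ice→φ8] = [T, T, T, T]
r2 m[fog→φ1] = [T, F, T, T]
r2 m[fog→φ5] = [T, T, T, T]
r2 m[fog→φ7] = [T, F, T, T]
r2 m[fog→φ8] = [T, F, T, T]
r2 m[slip→φ5] = [T, T, T, T]
r2 m[slip→φ6] = [F, T, T, T]
r2 m[snow→φ3] = [T, T, T, T]
r2 m[snow→φ4] = [T, T, T, T]
no fixed point within 2 rounds

NOT CONVERGED within 2 rounds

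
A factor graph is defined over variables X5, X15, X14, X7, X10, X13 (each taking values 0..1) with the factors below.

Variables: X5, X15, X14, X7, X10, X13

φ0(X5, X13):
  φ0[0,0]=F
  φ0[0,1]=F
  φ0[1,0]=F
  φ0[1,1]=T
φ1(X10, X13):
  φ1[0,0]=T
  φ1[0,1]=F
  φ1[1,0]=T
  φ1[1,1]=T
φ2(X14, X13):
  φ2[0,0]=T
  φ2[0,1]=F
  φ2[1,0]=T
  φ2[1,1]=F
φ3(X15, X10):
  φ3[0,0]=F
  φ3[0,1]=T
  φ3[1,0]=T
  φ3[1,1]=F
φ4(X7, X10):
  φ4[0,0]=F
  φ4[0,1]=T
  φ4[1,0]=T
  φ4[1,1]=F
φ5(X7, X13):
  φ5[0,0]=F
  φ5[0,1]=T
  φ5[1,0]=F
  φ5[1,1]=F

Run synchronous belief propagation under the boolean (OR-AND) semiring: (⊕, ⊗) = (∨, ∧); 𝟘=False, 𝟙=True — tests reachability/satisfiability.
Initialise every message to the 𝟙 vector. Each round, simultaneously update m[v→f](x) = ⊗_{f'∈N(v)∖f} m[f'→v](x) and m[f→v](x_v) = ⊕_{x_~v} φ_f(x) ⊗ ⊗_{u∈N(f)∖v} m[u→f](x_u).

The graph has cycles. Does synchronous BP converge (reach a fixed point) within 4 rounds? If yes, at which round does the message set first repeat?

NOT CONVERGED within 4 rounds

init: all messages = 𝟙 over 2 values
r1 m[φ0→X5] = [F, T]
r1 m[φ0→X13] = [F, T]
r1 m[φ1→X10] = [T, T]
r1 m[φ1→X13] = [T, T]
r1 m[φ2→X14] = [T, T]
r1 m[φ2→X13] = [T, F]
r1 m[φ3→X15] = [T, T]
r1 m[φ3→X10] = [T, T]
r1 m[φ4→X7] = [T, T]
r1 m[φ4→X10] = [T, T]
r1 m[φ5→X7] = [T, F]
r1 m[φ5→X13] = [F, T]
r1 m[X5→φ0] = [T, T]
r1 m[X15→φ3] = [T, T]
r1 m[X14→φ2] = [T, T]
r1 m[X7→φ4] = [T, T]
r1 m[X7→φ5] = [T, T]
r1 m[X10→φ1] = [T, T]
r1 m[X10→φ3] = [T, T]
r1 m[X10→φ4] = [T, T]
r1 m[X13→φ0] = [T, T]
r1 m[X13→φ1] = [T, T]
r1 m[X13→φ2] = [T, T]
r1 m[X13→φ5] = [T, T]
r2 m[φ0→X5] = [F, T]
r2 m[φ0→X13] = [F, T]
r2 m[φ1→X10] = [T, T]
r2 m[φ1→X13] = [T, T]
r2 m[φ2→X14] = [T, T]
r2 m[φ2→X13] = [T, F]
r2 m[φ3→X15] = [T, T]
r2 m[φ3→X10] = [T, T]
r2 m[φ4→X7] = [T, T]
r2 m[φ4→X10] = [T, T]
r2 m[φ5→X7] = [T, F]
r2 m[φ5→X13] = [F, T]
r2 m[X5→φ0] = [T, T]
r2 m[X15→φ3] = [T, T]
r2 m[X14→φ2] = [T, T]
r2 m[X7→φ4] = [T, F]
r2 m[X7→φ5] = [T, T]
r2 m[X10→φ1] = [T, T]
r2 m[X10→φ3] = [T, T]
r2 m[X10→φ4] = [T, T]
r2 m[X13→φ0] = [F, F]
r2 m[X13→φ1] = [F, F]
r2 m[X13→φ2] = [F, T]
r2 m[X13→φ5] = [F, F]
r3 m[φ0→X5] = [F, F]
r3 m[φ0→X13] = [F, T]
r3 m[φ1→X10] = [F, F]
r3 m[φ1→X13] = [T, T]
r3 m[φ2→X14] = [F, F]
r3 m[φ2→X13] = [T, F]
r3 m[φ3→X15] = [T, T]
r3 m[φ3→X10] = [T, T]
r3 m[φ4→X7] = [T, T]
r3 m[φ4→X10] = [F, T]
r3 m[φ5→X7] = [F, F]
r3 m[φ5→X13] = [F, T]
r3 m[X5→φ0] = [T, T]
r3 m[X15→φ3] = [T, T]
r3 m[X14→φ2] = [T, T]
r3 m[X7→φ4] = [T, F]
r3 m[X7→φ5] = [T, T]
r3 m[X10→φ1] = [T, T]
r3 m[X10→φ3] = [T, T]
r3 m[X10→φ4] = [T, T]
r3 m[X13→φ0] = [F, F]
r3 m[X13→φ1] = [F, F]
r3 m[X13→φ2] = [F, T]
r3 m[X13→φ5] = [F, F]
r4 m[φ0→X5] = [F, F]
r4 m[φ0→X13] = [F, T]
r4 m[φ1→X10] = [F, F]
r4 m[φ1→X13] = [T, T]
r4 m[φ2→X14] = [F, F]
r4 m[φ2→X13] = [T, F]
r4 m[φ3→X15] = [T, T]
r4 m[φ3→X10] = [T, T]
r4 m[φ4→X7] = [T, T]
r4 m[φ4→X10] = [F, T]
r4 m[φ5→X7] = [F, F]
r4 m[φ5→X13] = [F, T]
r4 m[X5→φ0] = [T, T]
r4 m[X15→φ3] = [T, T]
r4 m[X14→φ2] = [T, T]
r4 m[X7→φ4] = [F, F]
r4 m[X7→φ5] = [T, T]
r4 m[X10→φ1] = [F, T]
r4 m[X10→φ3] = [F, F]
r4 m[X10→φ4] = [F, F]
r4 m[X13→φ0] = [F, F]
r4 m[X13→φ1] = [F, F]
r4 m[X13→φ2] = [F, T]
r4 m[X13→φ5] = [F, F]
no fixed point within 4 rounds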